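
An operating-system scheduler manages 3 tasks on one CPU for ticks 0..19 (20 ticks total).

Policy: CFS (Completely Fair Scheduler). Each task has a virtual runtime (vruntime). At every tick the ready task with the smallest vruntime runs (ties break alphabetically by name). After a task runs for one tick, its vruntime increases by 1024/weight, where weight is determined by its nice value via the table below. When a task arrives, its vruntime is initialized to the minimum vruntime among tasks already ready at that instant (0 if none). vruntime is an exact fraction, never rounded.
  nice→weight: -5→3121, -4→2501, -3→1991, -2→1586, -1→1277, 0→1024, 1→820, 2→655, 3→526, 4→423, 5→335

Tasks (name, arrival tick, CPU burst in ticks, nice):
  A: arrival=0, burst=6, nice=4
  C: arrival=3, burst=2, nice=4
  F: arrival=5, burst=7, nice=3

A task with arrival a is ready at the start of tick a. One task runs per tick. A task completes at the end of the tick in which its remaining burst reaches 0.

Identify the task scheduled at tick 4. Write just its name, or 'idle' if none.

t=0: vr[A=0] → run A
t=1: vr[A=1024/423] → run A
t=2: vr[A=2048/423] → run A
t=3: vr[A=1024/141 C=1024/141] → run A
t=4: vr[A=4096/423 C=1024/141] → run C
t=5: vr[A=4096/423 C=4096/423 F=4096/423] → run A
t=6: vr[A=5120/423 C=4096/423 F=4096/423] → run C
t=7: vr[A=5120/423 F=4096/423] → run F
t=8: vr[A=5120/423 F=1293824/111249] → run F
t=9: vr[A=5120/423 F=1510400/111249] → run A
t=10: vr[F=1510400/111249] → run F
t=11: vr[F=1726976/111249] → run F
t=12: vr[F=1943552/111249] → run F
t=13: vr[F=2160128/111249] → run F
t=14: vr[F=2376704/111249] → run F
t=15: (idle)
t=16: (idle)
t=17: (idle)
t=18: (idle)
t=19: (idle)

running at tick 4 = C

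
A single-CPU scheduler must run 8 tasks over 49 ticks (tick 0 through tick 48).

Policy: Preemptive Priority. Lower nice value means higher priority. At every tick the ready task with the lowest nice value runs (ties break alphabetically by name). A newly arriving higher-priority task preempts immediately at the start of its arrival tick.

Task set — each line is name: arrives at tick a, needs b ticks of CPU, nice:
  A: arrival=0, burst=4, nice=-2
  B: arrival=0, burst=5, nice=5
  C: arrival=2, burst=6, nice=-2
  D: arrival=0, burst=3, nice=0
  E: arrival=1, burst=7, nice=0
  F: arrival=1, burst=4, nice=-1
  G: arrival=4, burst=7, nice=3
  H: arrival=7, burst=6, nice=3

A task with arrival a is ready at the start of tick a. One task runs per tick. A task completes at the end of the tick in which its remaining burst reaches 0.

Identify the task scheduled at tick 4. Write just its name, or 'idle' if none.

running at tick 4 = C

t=0: ready={A,B,D} → run A
t=1: ready={A,B,D,E,F} → run A
t=2: ready={A,B,C,D,E,F} → run A
t=3: ready={A,B,C,D,E,F} → run A
t=4: ready={B,C,D,E,F,G} → run C
t=5: ready={B,C,D,E,F,G} → run C
t=6: ready={B,C,D,E,F,G} → run C
t=7: ready={B,C,D,E,F,G,H} → run C
t=8: ready={B,C,D,E,F,G,H} → run C
t=9: ready={B,C,D,E,F,G,H} → run C
t=10: ready={B,D,E,F,G,H} → run F
t=11: ready={B,D,E,F,G,H} → run F
t=12: ready={B,D,E,F,G,H} → run F
t=13: ready={B,D,E,F,G,H} → run F
t=14: ready={B,D,E,G,H} → run D
t=15: ready={B,D,E,G,H} → run D
t=16: ready={B,D,E,G,H} → run D
t=17: ready={B,E,G,H} → run E
t=18: ready={B,E,G,H} → run E
t=19: ready={B,E,G,H} → run E
t=20: ready={B,E,G,H} → run E
t=21: ready={B,E,G,H} → run E
t=22: ready={B,E,G,H} → run E
t=23: ready={B,E,G,H} → run E
t=24: ready={B,G,H} → run G
t=25: ready={B,G,H} → run G
t=26: ready={B,G,H} → run G
t=27: ready={B,G,H} → run G
t=28: ready={B,G,H} → run G
t=29: ready={B,G,H} → run G
t=30: ready={B,G,H} → run G
t=31: ready={B,H} → run H
t=32: ready={B,H} → run H
t=33: ready={B,H} → run H
t=34: ready={B,H} → run H
t=35: ready={B,H} → run H
t=36: ready={B,H} → run H
t=37: ready={B} → run B
t=38: ready={B} → run B
t=39: ready={B} → run B
t=40: ready={B} → run B
t=41: ready={B} → run B
t=42: (idle)
t=43: (idle)
t=44: (idle)
t=45: (idle)
t=46: (idle)
t=47: (idle)
t=48: (idle)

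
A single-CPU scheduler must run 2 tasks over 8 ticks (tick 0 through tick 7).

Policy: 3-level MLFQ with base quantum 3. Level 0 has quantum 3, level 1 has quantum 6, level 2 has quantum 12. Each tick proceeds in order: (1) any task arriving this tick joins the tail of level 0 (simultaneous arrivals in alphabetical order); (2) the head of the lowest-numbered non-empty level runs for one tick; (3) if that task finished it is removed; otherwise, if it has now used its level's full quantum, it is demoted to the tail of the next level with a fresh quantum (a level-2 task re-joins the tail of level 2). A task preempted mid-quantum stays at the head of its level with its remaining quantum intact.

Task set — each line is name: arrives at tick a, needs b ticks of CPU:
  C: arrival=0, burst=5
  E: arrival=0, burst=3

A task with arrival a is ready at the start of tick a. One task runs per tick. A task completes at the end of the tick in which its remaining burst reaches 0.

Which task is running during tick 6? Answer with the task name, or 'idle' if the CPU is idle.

running at tick 6 = C

t=0: L0/L1/L2 = CE/-/- → run C
t=1: L0/L1/L2 = CE/-/- → run C
t=2: L0/L1/L2 = CE/-/- → run C
t=3: L0/L1/L2 = E/C/- → run E
t=4: L0/L1/L2 = E/C/- → run E
t=5: L0/L1/L2 = E/C/- → run E
t=6: L0/L1/L2 = -/C/- → run C
t=7: L0/L1/L2 = -/C/- → run C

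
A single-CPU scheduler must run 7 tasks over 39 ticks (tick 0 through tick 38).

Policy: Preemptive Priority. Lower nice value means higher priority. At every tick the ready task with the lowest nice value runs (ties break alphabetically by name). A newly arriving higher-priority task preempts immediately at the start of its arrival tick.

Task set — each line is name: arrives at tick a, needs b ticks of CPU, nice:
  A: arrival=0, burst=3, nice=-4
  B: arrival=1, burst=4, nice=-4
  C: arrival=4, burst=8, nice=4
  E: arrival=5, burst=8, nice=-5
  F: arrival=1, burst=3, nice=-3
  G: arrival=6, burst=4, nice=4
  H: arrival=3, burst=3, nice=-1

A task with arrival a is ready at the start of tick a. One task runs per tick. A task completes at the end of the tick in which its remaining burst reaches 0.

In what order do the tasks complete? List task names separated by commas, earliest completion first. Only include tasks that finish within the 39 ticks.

completion order = A, E, B, F, H, C, G

t=0: ready={A} → run A
t=1: ready={A,B,F} → run A
t=2: ready={A,B,F} → run A
t=3: ready={B,F,H} → run B
t=4: ready={B,C,F,H} → run B
t=5: ready={B,C,E,F,H} → run E
t=6: ready={B,C,E,F,G,H} → run E
t=7: ready={B,C,E,F,G,H} → run E
t=8: ready={B,C,E,F,G,H} → run E
t=9: ready={B,C,E,F,G,H} → run E
t=10: ready={B,C,E,F,G,H} → run E
t=11: ready={B,C,E,F,G,H} → run E
t=12: ready={B,C,E,F,G,H} → run E
t=13: ready={B,C,F,G,H} → run B
t=14: ready={B,C,F,G,H} → run B
t=15: ready={C,F,G,H} → run F
t=16: ready={C,F,G,H} → run F
t=17: ready={C,F,G,H} → run F
t=18: ready={C,G,H} → run H
t=19: ready={C,G,H} → run H
t=20: ready={C,G,H} → run H
t=21: ready={C,G} → run C
t=22: ready={C,G} → run C
t=23: ready={C,G} → run C
t=24: ready={C,G} → run C
t=25: ready={C,G} → run C
t=26: ready={C,G} → run C
t=27: ready={C,G} → run C
t=28: ready={C,G} → run C
t=29: ready={G} → run G
t=30: ready={G} → run G
t=31: ready={G} → run G
t=32: ready={G} → run G
t=33: (idle)
t=34: (idle)
t=35: (idle)
t=36: (idle)
t=37: (idle)
t=38: (idle)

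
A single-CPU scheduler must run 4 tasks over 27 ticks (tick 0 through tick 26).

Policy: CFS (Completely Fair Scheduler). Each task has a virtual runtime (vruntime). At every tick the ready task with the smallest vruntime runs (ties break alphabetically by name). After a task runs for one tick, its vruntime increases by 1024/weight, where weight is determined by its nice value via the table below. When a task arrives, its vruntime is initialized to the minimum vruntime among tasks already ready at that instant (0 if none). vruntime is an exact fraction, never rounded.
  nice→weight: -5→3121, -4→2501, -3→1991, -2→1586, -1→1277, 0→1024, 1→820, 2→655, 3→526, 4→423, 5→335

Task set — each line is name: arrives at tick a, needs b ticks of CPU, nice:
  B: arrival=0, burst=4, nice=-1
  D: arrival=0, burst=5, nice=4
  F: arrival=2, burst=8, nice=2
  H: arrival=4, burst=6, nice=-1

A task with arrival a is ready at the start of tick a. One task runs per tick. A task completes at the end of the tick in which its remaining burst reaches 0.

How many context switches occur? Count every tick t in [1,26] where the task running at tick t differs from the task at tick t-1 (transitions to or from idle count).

context switches = 21

t=0: vr[B=0 D=0] → run B
t=1: vr[B=1024/1277 D=0] → run D
t=2: vr[B=1024/1277 D=1024/423 F=1024/1277] → run B
t=3: vr[B=2048/1277 D=1024/423 F=1024/1277] → run F
t=4: vr[B=2048/1277 D=1024/423 F=1978368/836435 H=2048/1277] → run B
t=5: vr[B=3072/1277 D=1024/423 F=1978368/836435 H=2048/1277] → run H
t=6: vr[B=3072/1277 D=1024/423 F=1978368/836435 H=3072/1277] → run F
t=7: vr[B=3072/1277 D=1024/423 F=3286016/836435 H=3072/1277] → run B
t=8: vr[D=1024/423 F=3286016/836435 H=3072/1277] → run H
t=9: vr[D=1024/423 F=3286016/836435 H=4096/1277] → run D
t=10: vr[D=2048/423 F=3286016/836435 H=4096/1277] → run H
t=11: vr[D=2048/423 F=3286016/836435 H=5120/1277] → run F
t=12: vr[D=2048/423 F=4593664/836435 H=5120/1277] → run H
t=13: vr[D=2048/423 F=4593664/836435 H=6144/1277] → run H
t=14: vr[D=2048/423 F=4593664/836435 H=7168/1277] → run D
t=15: vr[D=1024/141 F=4593664/836435 H=7168/1277] → run F
t=16: vr[D=1024/141 F=5901312/836435 H=7168/1277] → run H
t=17: vr[D=1024/141 F=5901312/836435] → run F
t=18: vr[D=1024/141 F=1441792/167287] → run D
t=19: vr[D=4096/423 F=1441792/167287] → run F
t=20: vr[D=4096/423 F=8516608/836435] → run D
t=21: vr[F=8516608/836435] → run F
t=22: vr[F=9824256/836435] → run F
t=23: (idle)
t=24: (idle)
t=25: (idle)
t=26: (idle)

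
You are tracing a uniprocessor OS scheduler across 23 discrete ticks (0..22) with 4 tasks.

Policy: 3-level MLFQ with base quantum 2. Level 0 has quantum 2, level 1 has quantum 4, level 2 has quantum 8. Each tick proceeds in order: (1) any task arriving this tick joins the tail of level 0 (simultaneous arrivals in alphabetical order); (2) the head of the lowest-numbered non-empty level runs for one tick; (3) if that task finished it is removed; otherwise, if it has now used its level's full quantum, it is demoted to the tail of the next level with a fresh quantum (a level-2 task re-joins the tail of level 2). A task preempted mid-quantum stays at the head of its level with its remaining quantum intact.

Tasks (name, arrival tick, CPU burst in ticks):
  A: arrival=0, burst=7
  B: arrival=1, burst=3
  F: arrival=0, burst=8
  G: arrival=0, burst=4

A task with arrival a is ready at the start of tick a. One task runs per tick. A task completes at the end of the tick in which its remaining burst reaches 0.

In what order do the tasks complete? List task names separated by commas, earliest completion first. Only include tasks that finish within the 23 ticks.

t=0: L0/L1/L2 = AFG/-/- → run A
t=1: L0/L1/L2 = AFGB/-/- → run A
t=2: L0/L1/L2 = FGB/A/- → run F
t=3: L0/L1/L2 = FGB/A/- → run F
t=4: L0/L1/L2 = GB/AF/- → run G
t=5: L0/L1/L2 = GB/AF/- → run G
t=6: L0/L1/L2 = B/AFG/- → run B
t=7: L0/L1/L2 = B/AFG/- → run B
t=8: L0/L1/L2 = -/AFGB/- → run A
t=9: L0/L1/L2 = -/AFGB/- → run A
t=10: L0/L1/L2 = -/AFGB/- → run A
t=11: L0/L1/L2 = -/AFGB/- → run A
t=12: L0/L1/L2 = -/FGB/A → run F
t=13: L0/L1/L2 = -/FGB/A → run F
t=14: L0/L1/L2 = -/FGB/A → run F
t=15: L0/L1/L2 = -/FGB/A → run F
t=16: L0/L1/L2 = -/GB/AF → run G
t=17: L0/L1/L2 = -/GB/AF → run G
t=18: L0/L1/L2 = -/B/AF → run B
t=19: L0/L1/L2 = -/-/AF → run A
t=20: L0/L1/L2 = -/-/F → run F
t=21: L0/L1/L2 = -/-/F → run F
t=22: (idle)

completion order = G, B, A, F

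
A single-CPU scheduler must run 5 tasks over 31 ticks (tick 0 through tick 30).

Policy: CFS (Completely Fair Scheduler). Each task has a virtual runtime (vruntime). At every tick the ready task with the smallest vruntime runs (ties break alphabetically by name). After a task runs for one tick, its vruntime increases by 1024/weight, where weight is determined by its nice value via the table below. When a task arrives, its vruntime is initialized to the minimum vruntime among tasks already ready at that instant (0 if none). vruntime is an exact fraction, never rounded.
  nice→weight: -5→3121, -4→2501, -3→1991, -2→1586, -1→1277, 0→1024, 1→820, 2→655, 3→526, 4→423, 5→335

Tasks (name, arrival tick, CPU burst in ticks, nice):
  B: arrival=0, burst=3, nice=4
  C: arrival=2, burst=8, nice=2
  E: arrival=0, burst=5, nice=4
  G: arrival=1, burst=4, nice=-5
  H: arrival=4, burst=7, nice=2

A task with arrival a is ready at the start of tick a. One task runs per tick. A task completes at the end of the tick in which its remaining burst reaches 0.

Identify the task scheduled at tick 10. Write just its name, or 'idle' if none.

running at tick 10 = B

t=0: vr[B=0 E=0] → run B
t=1: vr[B=1024/423 E=0 G=0] → run E
t=2: vr[B=1024/423 C=0 E=1024/423 G=0] → run C
t=3: vr[B=1024/423 C=1024/655 E=1024/423 G=0] → run G
t=4: vr[B=1024/423 C=1024/655 E=1024/423 G=1024/3121 H=1024/3121] → run G
t=5: vr[B=1024/423 C=1024/655 E=1024/423 G=2048/3121 H=1024/3121] → run H
t=6: vr[B=1024/423 C=1024/655 E=1024/423 G=2048/3121 H=3866624/2044255] → run G
t=7: vr[B=1024/423 C=1024/655 E=1024/423 G=3072/3121 H=3866624/2044255] → run G
t=8: vr[B=1024/423 C=1024/655 E=1024/423 H=3866624/2044255] → run C
t=9: vr[B=1024/423 C=2048/655 E=1024/423 H=3866624/2044255] → run H
t=10: vr[B=1024/423 C=2048/655 E=1024/423 H=7062528/2044255] → run B
t=11: vr[B=2048/423 C=2048/655 E=1024/423 H=7062528/2044255] → run E
t=12: vr[B=2048/423 C=2048/655 E=2048/423 H=7062528/2044255] → run C
t=13: vr[B=2048/423 C=3072/655 E=2048/423 H=7062528/2044255] → run H
t=14: vr[B=2048/423 C=3072/655 E=2048/423 H=10258432/2044255] → run C
t=15: vr[B=2048/423 C=4096/655 E=2048/423 H=10258432/2044255] → run B
t=16: vr[C=4096/655 E=2048/423 H=10258432/2044255] → run E
t=17: vr[C=4096/655 E=1024/141 H=10258432/2044255] → run H
t=18: vr[C=4096/655 E=1024/141 H=13454336/2044255] → run C
t=19: vr[C=1024/131 E=1024/141 H=13454336/2044255] → run H
t=20: vr[C=1024/131 E=1024/141 H=3330048/408851] → run E
t=21: vr[C=1024/131 E=4096/423 H=3330048/408851] → run C
t=22: vr[C=6144/655 E=4096/423 H=3330048/408851] → run H
t=23: vr[C=6144/655 E=4096/423 H=19846144/2044255] → run C
t=24: vr[C=7168/655 E=4096/423 H=19846144/2044255] → run E
t=25: vr[C=7168/655 H=19846144/2044255] → run H
t=26: vr[C=7168/655] → run C
t=27: (idle)
t=28: (idle)
t=29: (idle)
t=30: (idle)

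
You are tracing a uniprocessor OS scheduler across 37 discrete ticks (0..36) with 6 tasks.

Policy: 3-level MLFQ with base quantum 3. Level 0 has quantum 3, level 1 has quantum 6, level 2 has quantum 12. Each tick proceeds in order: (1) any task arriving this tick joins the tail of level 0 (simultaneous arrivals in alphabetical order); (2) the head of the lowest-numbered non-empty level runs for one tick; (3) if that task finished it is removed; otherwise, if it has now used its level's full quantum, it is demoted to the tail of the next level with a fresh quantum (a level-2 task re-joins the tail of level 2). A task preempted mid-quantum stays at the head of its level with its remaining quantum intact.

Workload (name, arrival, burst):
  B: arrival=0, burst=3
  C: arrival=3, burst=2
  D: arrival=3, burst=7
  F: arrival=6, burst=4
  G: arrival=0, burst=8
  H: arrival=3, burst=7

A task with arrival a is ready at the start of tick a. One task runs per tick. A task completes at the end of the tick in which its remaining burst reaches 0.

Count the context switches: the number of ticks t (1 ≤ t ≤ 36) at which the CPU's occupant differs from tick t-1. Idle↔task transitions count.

t=0: L0/L1/L2 = BG/-/- → run B
t=1: L0/L1/L2 = BG/-/- → run B
t=2: L0/L1/L2 = BG/-/- → run B
t=3: L0/L1/L2 = GCDH/-/- → run G
t=4: L0/L1/L2 = GCDH/-/- → run G
t=5: L0/L1/L2 = GCDH/-/- → run G
t=6: L0/L1/L2 = CDHF/G/- → run C
t=7: L0/L1/L2 = CDHF/G/- → run C
t=8: L0/L1/L2 = DHF/G/- → run D
t=9: L0/L1/L2 = DHF/G/- → run D
t=10: L0/L1/L2 = DHF/G/- → run D
t=11: L0/L1/L2 = HF/GD/- → run H
t=12: L0/L1/L2 = HF/GD/- → run H
t=13: L0/L1/L2 = HF/GD/- → run H
t=14: L0/L1/L2 = F/GDH/- → run F
t=15: L0/L1/L2 = F/GDH/- → run F
t=16: L0/L1/L2 = F/GDH/- → run F
t=17: L0/L1/L2 = -/GDHF/- → run G
t=18: L0/L1/L2 = -/GDHF/- → run G
t=19: L0/L1/L2 = -/GDHF/- → run G
t=20: L0/L1/L2 = -/GDHF/- → run G
t=21: L0/L1/L2 = -/GDHF/- → run G
t=22: L0/L1/L2 = -/DHF/- → run D
t=23: L0/L1/L2 = -/DHF/- → run D
t=24: L0/L1/L2 = -/DHF/- → run D
t=25: L0/L1/L2 = -/DHF/- → run D
t=26: L0/L1/L2 = -/HF/- → run H
t=27: L0/L1/L2 = -/HF/- → run H
t=28: L0/L1/L2 = -/HF/- → run H
t=29: L0/L1/L2 = -/HF/- → run H
t=30: L0/L1/L2 = -/F/- → run F
t=31: (idle)
t=32: (idle)
t=33: (idle)
t=34: (idle)
t=35: (idle)
t=36: (idle)

context switches = 10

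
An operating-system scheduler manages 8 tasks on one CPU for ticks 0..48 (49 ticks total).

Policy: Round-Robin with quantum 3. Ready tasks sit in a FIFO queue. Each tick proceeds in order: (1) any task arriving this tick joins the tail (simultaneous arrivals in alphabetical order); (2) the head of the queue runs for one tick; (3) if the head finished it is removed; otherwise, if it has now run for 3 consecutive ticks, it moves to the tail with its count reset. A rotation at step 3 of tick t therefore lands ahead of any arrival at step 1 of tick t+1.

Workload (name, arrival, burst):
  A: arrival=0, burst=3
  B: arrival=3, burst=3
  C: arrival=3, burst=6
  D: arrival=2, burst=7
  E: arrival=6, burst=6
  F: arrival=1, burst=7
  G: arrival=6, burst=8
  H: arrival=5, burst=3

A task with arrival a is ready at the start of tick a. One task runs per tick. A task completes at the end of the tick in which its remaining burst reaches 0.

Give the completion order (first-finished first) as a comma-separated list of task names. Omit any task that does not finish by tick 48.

completion order = A, B, H, C, F, E, D, G

t=0: queue=[A] q_used=0 → run A
t=1: queue=[A,F] q_used=1 → run A
t=2: queue=[A,F,D] q_used=2 → run A
t=3: queue=[F,D,B,C] q_used=0 → run F
t=4: queue=[F,D,B,C] q_used=1 → run F
t=5: queue=[F,D,B,C,H] q_used=2 → run F
t=6: queue=[D,B,C,H,F,E,G] q_used=0 → run D
t=7: queue=[D,B,C,H,F,E,G] q_used=1 → run D
t=8: queue=[D,B,C,H,F,E,G] q_used=2 → run D
t=9: queue=[B,C,H,F,E,G,D] q_used=0 → run B
t=10: queue=[B,C,H,F,E,G,D] q_used=1 → run B
t=11: queue=[B,C,H,F,E,G,D] q_used=2 → run B
t=12: queue=[C,H,F,E,G,D] q_used=0 → run C
t=13: queue=[C,H,F,E,G,D] q_used=1 → run C
t=14: queue=[C,H,F,E,G,D] q_used=2 → run C
t=15: queue=[H,F,E,G,D,C] q_used=0 → run H
t=16: queue=[H,F,E,G,D,C] q_used=1 → run H
t=17: queue=[H,F,E,G,D,C] q_used=2 → run H
t=18: queue=[F,E,G,D,C] q_used=0 → run F
t=19: queue=[F,E,G,D,C] q_used=1 → run F
t=20: queue=[F,E,G,D,C] q_used=2 → run F
t=21: queue=[E,G,D,C,F] q_used=0 → run E
t=22: queue=[E,G,D,C,F] q_used=1 → run E
t=23: queue=[E,G,D,C,F] q_used=2 → run E
t=24: queue=[G,D,C,F,E] q_used=0 → run G
t=25: queue=[G,D,C,F,E] q_used=1 → run G
t=26: queue=[G,D,C,F,E] q_used=2 → run G
t=27: queue=[D,C,F,E,G] q_used=0 → run D
t=28: queue=[D,C,F,E,G] q_used=1 → run D
t=29: queue=[D,C,F,E,G] q_used=2 → run D
t=30: queue=[C,F,E,G,D] q_used=0 → run C
t=31: queue=[C,F,E,G,D] q_used=1 → run C
t=32: queue=[C,F,E,G,D] q_used=2 → run C
t=33: queue=[F,E,G,D] q_used=0 → run F
t=34: queue=[E,G,D] q_used=0 → run E
t=35: queue=[E,G,D] q_used=1 → run E
t=36: queue=[E,G,D] q_used=2 → run E
t=37: queue=[G,D] q_used=0 → run G
t=38: queue=[G,D] q_used=1 → run G
t=39: queue=[G,D] q_used=2 → run G
t=40: queue=[D,G] q_used=0 → run D
t=41: queue=[G] q_used=0 → run G
t=42: queue=[G] q_used=1 → run G
t=43: (idle)
t=44: (idle)
t=45: (idle)
t=46: (idle)
t=47: (idle)
t=48: (idle)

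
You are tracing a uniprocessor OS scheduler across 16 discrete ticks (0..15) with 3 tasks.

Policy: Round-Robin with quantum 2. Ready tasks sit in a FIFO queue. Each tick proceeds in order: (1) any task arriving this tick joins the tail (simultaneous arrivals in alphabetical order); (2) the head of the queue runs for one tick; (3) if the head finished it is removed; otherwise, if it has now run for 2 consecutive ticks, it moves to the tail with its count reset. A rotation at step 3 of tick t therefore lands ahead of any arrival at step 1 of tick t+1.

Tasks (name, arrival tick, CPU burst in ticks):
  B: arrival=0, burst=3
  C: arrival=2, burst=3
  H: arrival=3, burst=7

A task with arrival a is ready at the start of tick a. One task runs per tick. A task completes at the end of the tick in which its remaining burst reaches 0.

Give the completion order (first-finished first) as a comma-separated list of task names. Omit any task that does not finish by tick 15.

completion order = B, C, H

t=0: queue=[B] q_used=0 → run B
t=1: queue=[B] q_used=1 → run B
t=2: queue=[B,C] q_used=0 → run B
t=3: queue=[C,H] q_used=0 → run C
t=4: queue=[C,H] q_used=1 → run C
t=5: queue=[H,C] q_used=0 → run H
t=6: queue=[H,C] q_used=1 → run H
t=7: queue=[C,H] q_used=0 → run C
t=8: queue=[H] q_used=0 → run H
t=9: queue=[H] q_used=1 → run H
t=10: queue=[H] q_used=0 → run H
t=11: queue=[H] q_used=1 → run H
t=12: queue=[H] q_used=0 → run H
t=13: (idle)
t=14: (idle)
t=15: (idle)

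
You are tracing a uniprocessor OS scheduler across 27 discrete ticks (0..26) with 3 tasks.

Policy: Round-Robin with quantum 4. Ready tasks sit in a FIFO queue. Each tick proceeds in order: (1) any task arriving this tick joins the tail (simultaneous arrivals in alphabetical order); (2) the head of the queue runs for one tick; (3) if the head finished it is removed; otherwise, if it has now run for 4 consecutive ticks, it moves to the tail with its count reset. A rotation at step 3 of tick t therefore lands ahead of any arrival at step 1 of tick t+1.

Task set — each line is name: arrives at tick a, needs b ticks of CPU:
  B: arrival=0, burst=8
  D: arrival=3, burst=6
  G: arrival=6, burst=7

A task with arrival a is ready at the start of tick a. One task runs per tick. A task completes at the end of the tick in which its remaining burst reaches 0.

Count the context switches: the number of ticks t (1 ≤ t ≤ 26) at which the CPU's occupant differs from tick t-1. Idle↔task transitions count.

t=0: queue=[B] q_used=0 → run B
t=1: queue=[B] q_used=1 → run B
t=2: queue=[B] q_used=2 → run B
t=3: queue=[B,D] q_used=3 → run B
t=4: queue=[D,B] q_used=0 → run D
t=5: queue=[D,B] q_used=1 → run D
t=6: queue=[D,B,G] q_used=2 → run D
t=7: queue=[D,B,G] q_used=3 → run D
t=8: queue=[B,G,D] q_used=0 → run B
t=9: queue=[B,G,D] q_used=1 → run B
t=10: queue=[B,G,D] q_used=2 → run B
t=11: queue=[B,G,D] q_used=3 → run B
t=12: queue=[G,D] q_used=0 → run G
t=13: queue=[G,D] q_used=1 → run G
t=14: queue=[G,D] q_used=2 → run G
t=15: queue=[G,D] q_used=3 → run G
t=16: queue=[D,G] q_used=0 → run D
t=17: queue=[D,G] q_used=1 → run D
t=18: queue=[G] q_used=0 → run G
t=19: queue=[G] q_used=1 → run G
t=20: queue=[G] q_used=2 → run G
t=21: (idle)
t=22: (idle)
t=23: (idle)
t=24: (idle)
t=25: (idle)
t=26: (idle)

context switches = 6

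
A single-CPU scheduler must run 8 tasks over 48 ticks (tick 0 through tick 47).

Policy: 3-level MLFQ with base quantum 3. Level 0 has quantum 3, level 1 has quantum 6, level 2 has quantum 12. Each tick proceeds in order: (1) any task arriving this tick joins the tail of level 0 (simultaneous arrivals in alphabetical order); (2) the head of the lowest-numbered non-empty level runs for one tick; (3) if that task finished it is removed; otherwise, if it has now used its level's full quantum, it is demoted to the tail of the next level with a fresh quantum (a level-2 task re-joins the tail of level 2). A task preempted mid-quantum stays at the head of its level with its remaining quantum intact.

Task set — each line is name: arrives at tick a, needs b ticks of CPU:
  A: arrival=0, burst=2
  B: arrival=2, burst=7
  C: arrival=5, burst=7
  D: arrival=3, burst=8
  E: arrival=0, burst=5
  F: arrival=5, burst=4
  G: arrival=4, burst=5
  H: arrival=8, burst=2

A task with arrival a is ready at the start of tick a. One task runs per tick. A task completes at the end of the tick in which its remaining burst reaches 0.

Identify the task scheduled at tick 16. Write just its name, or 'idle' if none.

t=0: L0/L1/L2 = AE/-/- → run A
t=1: L0/L1/L2 = AE/-/- → run A
t=2: L0/L1/L2 = EB/-/- → run E
t=3: L0/L1/L2 = EBD/-/- → run E
t=4: L0/L1/L2 = EBDG/-/- → run E
t=5: L0/L1/L2 = BDGCF/E/- → run B
t=6: L0/L1/L2 = BDGCF/E/- → run B
t=7: L0/L1/L2 = BDGCF/E/- → run B
t=8: L0/L1/L2 = DGCFH/EB/- → run D
t=9: L0/L1/L2 = DGCFH/EB/- → run D
t=10: L0/L1/L2 = DGCFH/EB/- → run D
t=11: L0/L1/L2 = GCFH/EBD/- → run G
t=12: L0/L1/L2 = GCFH/EBD/- → run G
t=13: L0/L1/L2 = GCFH/EBD/- → run G
t=14: L0/L1/L2 = CFH/EBDG/- → run C
t=15: L0/L1/L2 = CFH/EBDG/- → run C
t=16: L0/L1/L2 = CFH/EBDG/- → run C
t=17: L0/L1/L2 = FH/EBDGC/- → run F
t=18: L0/L1/L2 = FH/EBDGC/- → run F
t=19: L0/L1/L2 = FH/EBDGC/- → run F
t=20: L0/L1/L2 = H/EBDGCF/- → run H
t=21: L0/L1/L2 = H/EBDGCF/- → run H
t=22: L0/L1/L2 = -/EBDGCF/- → run E
t=23: L0/L1/L2 = -/EBDGCF/- → run E
t=24: L0/L1/L2 = -/BDGCF/- → run B
t=25: L0/L1/L2 = -/BDGCF/- → run B
t=26: L0/L1/L2 = -/BDGCF/- → run B
t=27: L0/L1/L2 = -/BDGCF/- → run B
t=28: L0/L1/L2 = -/DGCF/- → run D
t=29: L0/L1/L2 = -/DGCF/- → run D
t=30: L0/L1/L2 = -/DGCF/- → run D
t=31: L0/L1/L2 = -/DGCF/- → run D
t=32: L0/L1/L2 = -/DGCF/- → run D
t=33: L0/L1/L2 = -/GCF/- → run G
t=34: L0/L1/L2 = -/GCF/- → run G
t=35: L0/L1/L2 = -/CF/- → run C
t=36: L0/L1/L2 = -/CF/- → run C
t=37: L0/L1/L2 = -/CF/- → run C
t=38: L0/L1/L2 = -/CF/- → run C
t=39: L0/L1/L2 = -/F/- → run F
t=40: (idle)
t=41: (idle)
t=42: (idle)
t=43: (idle)
t=44: (idle)
t=45: (idle)
t=46: (idle)
t=47: (idle)

running at tick 16 = C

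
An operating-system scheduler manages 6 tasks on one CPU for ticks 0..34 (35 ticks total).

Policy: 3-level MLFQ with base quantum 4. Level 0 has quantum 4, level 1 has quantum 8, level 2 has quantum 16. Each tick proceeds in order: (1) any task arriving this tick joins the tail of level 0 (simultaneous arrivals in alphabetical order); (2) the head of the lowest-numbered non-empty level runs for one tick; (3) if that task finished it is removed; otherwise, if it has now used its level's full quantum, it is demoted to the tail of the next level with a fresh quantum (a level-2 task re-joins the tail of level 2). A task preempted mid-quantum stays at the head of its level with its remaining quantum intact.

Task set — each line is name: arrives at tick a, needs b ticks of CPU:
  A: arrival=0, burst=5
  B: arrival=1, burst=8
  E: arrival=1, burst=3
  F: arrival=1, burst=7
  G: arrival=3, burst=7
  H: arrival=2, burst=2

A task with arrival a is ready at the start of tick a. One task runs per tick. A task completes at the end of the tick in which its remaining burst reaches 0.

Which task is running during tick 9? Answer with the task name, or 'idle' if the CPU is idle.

t=0: L0/L1/L2 = A/-/- → run A
t=1: L0/L1/L2 = ABEF/-/- → run A
t=2: L0/L1/L2 = ABEFH/-/- → run A
t=3: L0/L1/L2 = ABEFHG/-/- → run A
t=4: L0/L1/L2 = BEFHG/A/- → run B
t=5: L0/L1/L2 = BEFHG/A/- → run B
t=6: L0/L1/L2 = BEFHG/A/- → run B
t=7: L0/L1/L2 = BEFHG/A/- → run B
t=8: L0/L1/L2 = EFHG/AB/- → run E
t=9: L0/L1/L2 = EFHG/AB/- → run E
t=10: L0/L1/L2 = EFHG/AB/- → run E
t=11: L0/L1/L2 = FHG/AB/- → run F
t=12: L0/L1/L2 = FHG/AB/- → run F
t=13: L0/L1/L2 = FHG/AB/- → run F
t=14: L0/L1/L2 = FHG/AB/- → run F
t=15: L0/L1/L2 = HG/ABF/- → run H
t=16: L0/L1/L2 = HG/ABF/- → run H
t=17: L0/L1/L2 = G/ABF/- → run G
t=18: L0/L1/L2 = G/ABF/- → run G
t=19: L0/L1/L2 = G/ABF/- → run G
t=20: L0/L1/L2 = G/ABF/- → run G
t=21: L0/L1/L2 = -/ABFG/- → run A
t=22: L0/L1/L2 = -/BFG/- → run B
t=23: L0/L1/L2 = -/BFG/- → run B
t=24: L0/L1/L2 = -/BFG/- → run B
t=25: L0/L1/L2 = -/BFG/- → run B
t=26: L0/L1/L2 = -/FG/- → run F
t=27: L0/L1/L2 = -/FG/- → run F
t=28: L0/L1/L2 = -/FG/- → run F
t=29: L0/L1/L2 = -/G/- → run G
t=30: L0/L1/L2 = -/G/- → run G
t=31: L0/L1/L2 = -/G/- → run G
t=32: (idle)
t=33: (idle)
t=34: (idle)

running at tick 9 = E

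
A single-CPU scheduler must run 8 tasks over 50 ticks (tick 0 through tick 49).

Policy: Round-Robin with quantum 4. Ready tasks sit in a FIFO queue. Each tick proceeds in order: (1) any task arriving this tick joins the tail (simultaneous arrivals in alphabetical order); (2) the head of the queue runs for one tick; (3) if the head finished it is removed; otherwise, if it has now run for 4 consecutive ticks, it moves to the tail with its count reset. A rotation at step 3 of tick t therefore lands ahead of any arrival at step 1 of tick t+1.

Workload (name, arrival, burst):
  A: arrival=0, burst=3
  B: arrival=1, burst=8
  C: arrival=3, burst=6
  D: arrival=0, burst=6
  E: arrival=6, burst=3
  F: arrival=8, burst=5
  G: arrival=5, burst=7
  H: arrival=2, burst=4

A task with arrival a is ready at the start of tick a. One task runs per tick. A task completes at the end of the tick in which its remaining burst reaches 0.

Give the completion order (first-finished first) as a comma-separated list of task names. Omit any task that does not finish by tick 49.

completion order = A, H, E, D, B, C, G, F

t=0: queue=[A,D] q_used=0 → run A
t=1: queue=[A,D,B] q_used=1 → run A
t=2: queue=[A,D,B,H] q_used=2 → run A
t=3: queue=[D,B,H,C] q_used=0 → run D
t=4: queue=[D,B,H,C] q_used=1 → run D
t=5: queue=[D,B,H,C,G] q_used=2 → run D
t=6: queue=[D,B,H,C,G,E] q_used=3 → run D
t=7: queue=[B,H,C,G,E,D] q_used=0 → run B
t=8: queue=[B,H,C,G,E,D,F] q_used=1 → run B
t=9: queue=[B,H,C,G,E,D,F] q_used=2 → run B
t=10: queue=[B,H,C,G,E,D,F] q_used=3 → run B
t=11: queue=[H,C,G,E,D,F,B] q_used=0 → run H
t=12: queue=[H,C,G,E,D,F,B] q_used=1 → run H
t=13: queue=[H,C,G,E,D,F,B] q_used=2 → run H
t=14: queue=[H,C,G,E,D,F,B] q_used=3 → run H
t=15: queue=[C,G,E,D,F,B] q_used=0 → run C
t=16: queue=[C,G,E,D,F,B] q_used=1 → run C
t=17: queue=[C,G,E,D,F,B] q_used=2 → run C
t=18: queue=[C,G,E,D,F,B] q_used=3 → run C
t=19: queue=[G,E,D,F,B,C] q_used=0 → run G
t=20: queue=[G,E,D,F,B,C] q_used=1 → run G
t=21: queue=[G,E,D,F,B,C] q_used=2 → run G
t=22: queue=[G,E,D,F,B,C] q_used=3 → run G
t=23: queue=[E,D,F,B,C,G] q_used=0 → run E
t=24: queue=[E,D,F,B,C,G] q_used=1 → run E
t=25: queue=[E,D,F,B,C,G] q_used=2 → run E
t=26: queue=[D,F,B,C,G] q_used=0 → run D
t=27: queue=[D,F,B,C,G] q_used=1 → run D
t=28: queue=[F,B,C,G] q_used=0 → run F
t=29: queue=[F,B,C,G] q_used=1 → run F
t=30: queue=[F,B,C,G] q_used=2 → run F
t=31: queue=[F,B,C,G] q_used=3 → run F
t=32: queue=[B,C,G,F] q_used=0 → run B
t=33: queue=[B,C,G,F] q_used=1 → run B
t=34: queue=[B,C,G,F] q_used=2 → run B
t=35: queue=[B,C,G,F] q_used=3 → run B
t=36: queue=[C,G,F] q_used=0 → run C
t=37: queue=[C,G,F] q_used=1 → run C
t=38: queue=[G,F] q_used=0 → run G
t=39: queue=[G,F] q_used=1 → run G
t=40: queue=[G,F] q_used=2 → run G
t=41: queue=[F] q_used=0 → run F
t=42: (idle)
t=43: (idle)
t=44: (idle)
t=45: (idle)
t=46: (idle)
t=47: (idle)
t=48: (idle)
t=49: (idle)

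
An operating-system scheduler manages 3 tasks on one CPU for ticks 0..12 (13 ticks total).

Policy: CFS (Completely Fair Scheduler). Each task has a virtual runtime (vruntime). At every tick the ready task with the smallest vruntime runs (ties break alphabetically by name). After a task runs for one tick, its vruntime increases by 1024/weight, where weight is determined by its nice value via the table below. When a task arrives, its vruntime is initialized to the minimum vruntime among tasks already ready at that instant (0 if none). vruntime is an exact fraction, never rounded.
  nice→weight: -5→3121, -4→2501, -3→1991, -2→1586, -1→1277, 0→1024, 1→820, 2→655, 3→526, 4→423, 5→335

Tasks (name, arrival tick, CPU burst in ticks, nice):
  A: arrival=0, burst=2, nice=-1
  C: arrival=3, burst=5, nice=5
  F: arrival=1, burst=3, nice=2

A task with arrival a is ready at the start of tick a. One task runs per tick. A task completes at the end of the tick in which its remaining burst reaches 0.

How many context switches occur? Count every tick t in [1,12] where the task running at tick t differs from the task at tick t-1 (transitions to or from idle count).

t=0: vr[A=0] → run A
t=1: vr[A=1024/1277 F=1024/1277] → run A
t=2: vr[F=1024/1277] → run F
t=3: vr[C=1978368/836435 F=1978368/836435] → run C
t=4: vr[C=303852544/56041145 F=1978368/836435] → run F
t=5: vr[C=303852544/56041145 F=3286016/836435] → run F
t=6: vr[C=303852544/56041145] → run C
t=7: vr[C=475154432/56041145] → run C
t=8: vr[C=129291264/11208229] → run C
t=9: vr[C=817758208/56041145] → run C
t=10: (idle)
t=11: (idle)
t=12: (idle)

context switches = 5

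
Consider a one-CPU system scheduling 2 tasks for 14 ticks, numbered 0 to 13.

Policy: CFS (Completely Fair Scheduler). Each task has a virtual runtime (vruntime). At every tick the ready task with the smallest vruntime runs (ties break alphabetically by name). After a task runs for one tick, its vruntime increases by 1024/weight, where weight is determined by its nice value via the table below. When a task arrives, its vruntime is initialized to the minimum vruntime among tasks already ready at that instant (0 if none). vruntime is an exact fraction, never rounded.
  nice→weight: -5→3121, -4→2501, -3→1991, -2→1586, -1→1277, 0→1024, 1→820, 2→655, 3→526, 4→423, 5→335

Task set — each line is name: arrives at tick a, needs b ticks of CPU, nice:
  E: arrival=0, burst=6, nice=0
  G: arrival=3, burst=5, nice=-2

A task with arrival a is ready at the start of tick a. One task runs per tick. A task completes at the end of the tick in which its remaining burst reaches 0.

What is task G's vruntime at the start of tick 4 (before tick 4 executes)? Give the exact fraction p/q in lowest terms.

t=0: vr[E=0] → run E
t=1: vr[E=1] → run E
t=2: vr[E=2] → run E
t=3: vr[E=3 G=3] → run E
t=4: vr[E=4 G=3] → run G
t=5: vr[E=4 G=2891/793] → run G
t=6: vr[E=4 G=3403/793] → run E
t=7: vr[E=5 G=3403/793] → run G
t=8: vr[E=5 G=3915/793] → run G
t=9: vr[E=5 G=4427/793] → run E
t=10: vr[G=4427/793] → run G
t=11: (idle)
t=12: (idle)
t=13: (idle)

vruntime(G, start of tick 4) = 3/1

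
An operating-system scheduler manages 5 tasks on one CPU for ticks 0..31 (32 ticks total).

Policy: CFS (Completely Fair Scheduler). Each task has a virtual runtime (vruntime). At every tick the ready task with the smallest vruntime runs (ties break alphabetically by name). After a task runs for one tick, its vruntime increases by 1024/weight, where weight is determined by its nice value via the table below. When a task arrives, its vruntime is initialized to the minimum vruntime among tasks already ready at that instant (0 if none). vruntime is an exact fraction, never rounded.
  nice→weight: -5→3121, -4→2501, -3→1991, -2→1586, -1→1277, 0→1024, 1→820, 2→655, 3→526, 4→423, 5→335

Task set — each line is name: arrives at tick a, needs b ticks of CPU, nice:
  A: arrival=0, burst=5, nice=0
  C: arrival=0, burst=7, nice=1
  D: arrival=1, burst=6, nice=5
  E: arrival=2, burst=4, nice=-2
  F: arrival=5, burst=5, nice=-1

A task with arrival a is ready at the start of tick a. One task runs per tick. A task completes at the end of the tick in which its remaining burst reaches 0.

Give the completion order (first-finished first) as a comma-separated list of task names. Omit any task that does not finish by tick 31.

t=0: vr[A=0 C=0] → run A
t=1: vr[A=1 C=0 D=0] → run C
t=2: vr[A=1 C=256/205 D=0 E=0] → run D
t=3: vr[A=1 C=256/205 D=1024/335 E=0] → run E
t=4: vr[A=1 C=256/205 D=1024/335 E=512/793] → run E
t=5: vr[A=1 C=256/205 D=1024/335 E=1024/793 F=1] → run A
t=6: vr[A=2 C=256/205 D=1024/335 E=1024/793 F=1] → run F
t=7: vr[A=2 C=256/205 D=1024/335 E=1024/793 F=2301/1277] → run C
t=8: vr[A=2 C=512/205 D=1024/335 E=1024/793 F=2301/1277] → run E
t=9: vr[A=2 C=512/205 D=1024/335 E=1536/793 F=2301/1277] → run F
t=10: vr[A=2 C=512/205 D=1024/335 E=1536/793 F=3325/1277] → run E
t=11: vr[A=2 C=512/205 D=1024/335 F=3325/1277] → run A
t=12: vr[A=3 C=512/205 D=1024/335 F=3325/1277] → run C
t=13: vr[A=3 C=768/205 D=1024/335 F=3325/1277] → run F
t=14: vr[A=3 C=768/205 D=1024/335 F=4349/1277] → run A
t=15: vr[A=4 C=768/205 D=1024/335 F=4349/1277] → run D
t=16: vr[A=4 C=768/205 D=2048/335 F=4349/1277] → run F
t=17: vr[A=4 C=768/205 D=2048/335 F=5373/1277] → run C
t=18: vr[A=4 C=1024/205 D=2048/335 F=5373/1277] → run A
t=19: vr[C=1024/205 D=2048/335 F=5373/1277] → run F
t=20: vr[C=1024/205 D=2048/335] → run C
t=21: vr[C=256/41 D=2048/335] → run D
t=22: vr[C=256/41 D=3072/335] → run C
t=23: vr[C=1536/205 D=3072/335] → run C
t=24: vr[D=3072/335] → run D
t=25: vr[D=4096/335] → run D
t=26: vr[D=1024/67] → run D
t=27: (idle)
t=28: (idle)
t=29: (idle)
t=30: (idle)
t=31: (idle)

completion order = E, A, F, C, D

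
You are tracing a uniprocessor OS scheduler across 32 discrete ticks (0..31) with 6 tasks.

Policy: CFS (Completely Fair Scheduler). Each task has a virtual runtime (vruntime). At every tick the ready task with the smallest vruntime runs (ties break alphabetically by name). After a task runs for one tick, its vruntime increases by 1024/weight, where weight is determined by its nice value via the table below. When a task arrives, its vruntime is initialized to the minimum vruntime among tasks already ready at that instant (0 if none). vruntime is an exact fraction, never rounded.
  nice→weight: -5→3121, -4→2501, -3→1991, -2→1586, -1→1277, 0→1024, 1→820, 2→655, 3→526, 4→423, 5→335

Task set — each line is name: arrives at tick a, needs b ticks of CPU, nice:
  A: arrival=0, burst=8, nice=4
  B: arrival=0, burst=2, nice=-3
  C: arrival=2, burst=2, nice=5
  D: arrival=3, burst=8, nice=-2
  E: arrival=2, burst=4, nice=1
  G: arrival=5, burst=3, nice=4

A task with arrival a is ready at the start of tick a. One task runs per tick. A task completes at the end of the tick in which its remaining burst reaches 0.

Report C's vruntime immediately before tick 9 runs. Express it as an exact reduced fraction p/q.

t=0: vr[A=0 B=0] → run A
t=1: vr[A=1024/423 B=0] → run B
t=2: vr[A=1024/423 B=1024/1991 C=1024/1991 E=1024/1991] → run B
t=3: vr[A=1024/423 C=1024/1991 D=1024/1991 E=1024/1991] → run C
t=4: vr[A=1024/423 C=2381824/666985 D=1024/1991 E=1024/1991] → run D
t=5: vr[A=1024/423 C=2381824/666985 D=1831424/1578863 E=1024/1991 G=1024/1991] → run E
t=6: vr[A=1024/423 C=2381824/666985 D=1831424/1578863 E=719616/408155 G=1024/1991] → run G
t=7: vr[A=1024/423 C=2381824/666985 D=1831424/1578863 E=719616/408155 G=2471936/842193] → run D
t=8: vr[A=1024/423 C=2381824/666985 D=2850816/1578863 E=719616/408155 G=2471936/842193] → run E
t=9: vr[A=1024/423 C=2381824/666985 D=2850816/1578863 E=1229312/408155 G=2471936/842193] → run D
t=10: vr[A=1024/423 C=2381824/666985 D=3870208/1578863 E=1229312/408155 G=2471936/842193] → run A
t=11: vr[A=2048/423 C=2381824/666985 D=3870208/1578863 E=1229312/408155 G=2471936/842193] → run D
t=12: vr[A=2048/423 C=2381824/666985 D=4889600/1578863 E=1229312/408155 G=2471936/842193] → run G
t=13: vr[A=2048/423 C=2381824/666985 D=4889600/1578863 E=1229312/408155 G=4510720/842193] → run E
t=14: vr[A=2048/423 C=2381824/666985 D=4889600/1578863 E=1739008/408155 G=4510720/842193] → run D
t=15: vr[A=2048/423 C=2381824/666985 D=5908992/1578863 E=1739008/408155 G=4510720/842193] → run C
t=16: vr[A=2048/423 D=5908992/1578863 E=1739008/408155 G=4510720/842193] → run D
t=17: vr[A=2048/423 D=6928384/1578863 E=1739008/408155 G=4510720/842193] → run E
t=18: vr[A=2048/423 D=6928384/1578863 G=4510720/842193] → run D
t=19: vr[A=2048/423 D=7947776/1578863 G=4510720/842193] → run A
t=20: vr[A=1024/141 D=7947776/1578863 G=4510720/842193] → run D
t=21: vr[A=1024/141 G=4510720/842193] → run G
t=22: vr[A=1024/141] → run A
t=23: vr[A=4096/423] → run A
t=24: vr[A=5120/423] → run A
t=25: vr[A=2048/141] → run A
t=26: vr[A=7168/423] → run A
t=27: (idle)
t=28: (idle)
t=29: (idle)
t=30: (idle)
t=31: (idle)

vruntime(C, start of tick 9) = 2381824/666985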